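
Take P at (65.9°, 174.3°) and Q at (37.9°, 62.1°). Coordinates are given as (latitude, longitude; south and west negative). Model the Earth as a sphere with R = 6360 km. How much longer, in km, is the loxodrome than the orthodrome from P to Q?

877 km

Great circle: cos σ = sin φ₁ sin φ₂ + cos φ₁ cos φ₂ cos Δλ,  σ = 1.1163 rad → d_gc = 7099.8 km
Rhumb line: Δψ = -0.8285, q = Δφ/Δψ = 0.5899, d_rh = R√(Δφ²+q²Δλ²) = 7976.8 km
Excess = 7976.8 − 7099.8 = 877.0 ≈ 877 km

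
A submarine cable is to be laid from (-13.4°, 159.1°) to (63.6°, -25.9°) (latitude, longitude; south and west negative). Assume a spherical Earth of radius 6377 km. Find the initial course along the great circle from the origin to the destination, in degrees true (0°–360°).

2.9°

N = sin Δλ·cos φ₂ = +0.0388;  D = cos φ₁ sin φ₂ − sin φ₁ cos φ₂ cos Δλ = +0.7687
initial course = atan2(N, D) = 2.89°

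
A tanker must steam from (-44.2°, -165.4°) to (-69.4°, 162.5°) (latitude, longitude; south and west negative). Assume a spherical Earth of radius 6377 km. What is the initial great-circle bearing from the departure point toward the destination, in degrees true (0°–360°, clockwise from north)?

202.0°

θ = atan2( sin Δλ·cos φ₂ ,  cos φ₁ sin φ₂ − sin φ₁ cos φ₂ cos Δλ )
  = atan2(-0.1870, -0.4633) = 201.98°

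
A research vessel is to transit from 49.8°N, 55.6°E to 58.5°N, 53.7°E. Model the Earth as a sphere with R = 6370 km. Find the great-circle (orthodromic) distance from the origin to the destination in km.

975 km

Haversine: a = sin²(Δφ/2)+cos φ₁ cos φ₂ sin²(Δλ/2) = 0.00585;  σ = 2·atan2(√a,√(1−a))
σ = 8.770° → d = Rσ = 6370·0.15306 = 975 km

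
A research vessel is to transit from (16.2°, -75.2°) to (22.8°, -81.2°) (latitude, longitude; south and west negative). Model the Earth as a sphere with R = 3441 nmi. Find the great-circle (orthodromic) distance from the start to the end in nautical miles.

cos σ = sin φ₁ sin φ₂ + cos φ₁ cos φ₂ cos Δλ
      = sin(16.20°)sin(22.80°) + cos(16.20°)cos(22.80°)cos(-6.00°) = 0.9885
σ = 8.689° → d = Rσ = 3441·0.15165 = 522 nmi

522 nmi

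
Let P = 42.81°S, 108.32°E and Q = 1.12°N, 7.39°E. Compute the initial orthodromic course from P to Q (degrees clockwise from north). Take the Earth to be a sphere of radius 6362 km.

θ = atan2( sin Δλ·cos φ₂ ,  cos φ₁ sin φ₂ − sin φ₁ cos φ₂ cos Δλ )
  = atan2(-0.9817, -0.1145) = 263.35°

263.3°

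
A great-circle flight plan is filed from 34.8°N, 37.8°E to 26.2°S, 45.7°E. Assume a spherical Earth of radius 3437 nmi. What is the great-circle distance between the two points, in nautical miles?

Haversine: a = sin²(Δφ/2)+cos φ₁ cos φ₂ sin²(Δλ/2) = 0.26109;  σ = 2·atan2(√a,√(1−a))
σ = 61.457° → d = Rσ = 3437·1.07263 = 3687 nmi

3687 nmi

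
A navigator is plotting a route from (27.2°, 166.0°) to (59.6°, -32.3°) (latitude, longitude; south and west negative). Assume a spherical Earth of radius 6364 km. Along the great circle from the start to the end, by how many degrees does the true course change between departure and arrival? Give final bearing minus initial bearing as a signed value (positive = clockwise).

At departure: θ₁ = atan2(sin Δλ cos φ₂, cos φ₁ sin φ₂ − sin φ₁ cos φ₂ cos Δλ) = 9.15°
At arrival: θ₂ = atan2(sin Δλ cos φ₁, −cos φ₂ sin φ₁ + sin φ₂ cos φ₁ cos Δλ) = 163.77°
Δθ = θ₂ − θ₁ = +154.6°

+154.6°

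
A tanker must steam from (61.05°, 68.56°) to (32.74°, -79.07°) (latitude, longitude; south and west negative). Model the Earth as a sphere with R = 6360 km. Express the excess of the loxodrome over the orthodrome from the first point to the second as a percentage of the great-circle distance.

Great circle: σ = 1.4411 rad → d_gc = Rσ = 9165.2 km
Rhumb: Δφ = -0.4941, Δλ = -2.5766, Δψ = -0.7489, q = Δφ/Δψ = 0.6598 → d_rh = R√(Δφ²+q²Δλ²) = 11259.6 km
Excess = (11259.6 − 9165.2) / 9165.2 = 2094.4 / 9165.2 = 22.852% ≈ 22.9%

22.9%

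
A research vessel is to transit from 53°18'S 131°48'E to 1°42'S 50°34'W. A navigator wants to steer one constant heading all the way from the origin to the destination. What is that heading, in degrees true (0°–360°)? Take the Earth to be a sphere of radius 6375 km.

70.9°

Δψ = ln[tan(π/4+φ₂/2)/tan(π/4+φ₁/2)] = +1.0739
Δλ = +3.1003 rad (taken the short way round)
course = atan2(Δλ, Δψ) = 70.89°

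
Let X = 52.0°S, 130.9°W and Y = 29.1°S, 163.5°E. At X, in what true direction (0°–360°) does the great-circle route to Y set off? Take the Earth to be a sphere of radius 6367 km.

N = sin Δλ·cos φ₂ = -0.7957;  D = cos φ₁ sin φ₂ − sin φ₁ cos φ₂ cos Δλ = -0.0150
initial course = atan2(N, D) = 268.92°

268.9°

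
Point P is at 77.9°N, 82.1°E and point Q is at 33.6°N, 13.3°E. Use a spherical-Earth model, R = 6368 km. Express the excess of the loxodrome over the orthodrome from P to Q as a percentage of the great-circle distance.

4.4%

Great circle: σ = 0.9220 rad → d_gc = Rσ = 5871.2 km
Rhumb: Δφ = -0.7732, Δλ = -1.2008, Δψ = -1.6212, q = Δφ/Δψ = 0.4769 → d_rh = R√(Δφ²+q²Δλ²) = 6127.1 km
Excess = (6127.1 − 5871.2) / 5871.2 = 255.9 / 5871.2 = 4.36% ≈ 4.4%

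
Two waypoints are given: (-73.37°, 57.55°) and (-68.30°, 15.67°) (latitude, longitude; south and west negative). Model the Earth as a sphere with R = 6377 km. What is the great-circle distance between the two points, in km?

1591 km

cos σ = sin φ₁ sin φ₂ + cos φ₁ cos φ₂ cos Δλ
      = sin(-73.37°)sin(-68.30°) + cos(-73.37°)cos(-68.30°)cos(-41.88°) = 0.9691
σ = 14.291° → d = Rσ = 6377·0.24942 = 1591 km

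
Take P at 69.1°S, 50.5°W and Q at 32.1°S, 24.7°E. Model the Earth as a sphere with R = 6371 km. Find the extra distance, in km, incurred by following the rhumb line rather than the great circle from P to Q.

295 km

Great circle: cos σ = sin φ₁ sin φ₂ + cos φ₁ cos φ₂ cos Δλ,  σ = 0.9599 rad → d_gc = 6115.3 km
Rhumb line: Δψ = +1.0984, q = Δφ/Δψ = 0.5879, d_rh = R√(Δφ²+q²Δλ²) = 6410.7 km
Excess = 6410.7 − 6115.3 = 295.4 ≈ 295 km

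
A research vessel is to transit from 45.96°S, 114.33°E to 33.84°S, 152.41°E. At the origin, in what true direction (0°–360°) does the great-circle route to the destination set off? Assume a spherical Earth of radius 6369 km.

θ = atan2( sin Δλ·cos φ₂ ,  cos φ₁ sin φ₂ − sin φ₁ cos φ₂ cos Δλ )
  = atan2(+0.5123, +0.0829) = 80.81°

80.8°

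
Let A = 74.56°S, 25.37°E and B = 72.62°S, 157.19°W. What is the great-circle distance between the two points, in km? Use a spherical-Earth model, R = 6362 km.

3643 km

Haversine: a = sin²(Δφ/2)+cos φ₁ cos φ₂ sin²(Δλ/2) = 0.07977;  σ = 2·atan2(√a,√(1−a))
σ = 32.812° → d = Rσ = 6362·0.57267 = 3643 km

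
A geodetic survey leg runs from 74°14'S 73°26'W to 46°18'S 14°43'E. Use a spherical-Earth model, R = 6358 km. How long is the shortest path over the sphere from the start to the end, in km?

cos σ = sin φ₁ sin φ₂ + cos φ₁ cos φ₂ cos Δλ
      = sin(-74.23°)sin(-46.30°) + cos(-74.23°)cos(-46.30°)cos(88.15°) = 0.7018
σ = 45.426° → d = Rσ = 6358·0.79284 = 5041 km

5041 km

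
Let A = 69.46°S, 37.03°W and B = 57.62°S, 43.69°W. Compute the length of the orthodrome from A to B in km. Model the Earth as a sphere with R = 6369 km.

cos σ = sin φ₁ sin φ₂ + cos φ₁ cos φ₂ cos Δλ
      = sin(-69.46°)sin(-57.62°) + cos(-69.46°)cos(-57.62°)cos(-6.66°) = 0.9775
σ = 12.189° → d = Rσ = 6369·0.21274 = 1355 km

1355 km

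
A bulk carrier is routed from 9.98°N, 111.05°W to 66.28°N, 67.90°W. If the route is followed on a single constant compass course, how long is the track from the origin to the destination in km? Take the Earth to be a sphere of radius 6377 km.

Δψ = ln[tan(π/4+φ₂/2)/tan(π/4+φ₁/2)] = +1.3856;  Δφ = +0.9826 rad,  Δλ = +0.7531 rad
q = Δφ/Δψ = 0.7092
d = R·√(Δφ² + q²Δλ²) = 6377·1.11839 = 7132 km

7132 km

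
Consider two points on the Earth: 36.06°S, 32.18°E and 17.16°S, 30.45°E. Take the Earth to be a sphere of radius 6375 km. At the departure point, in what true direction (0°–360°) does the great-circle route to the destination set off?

354.9°

θ = atan2( sin Δλ·cos φ₂ ,  cos φ₁ sin φ₂ − sin φ₁ cos φ₂ cos Δλ )
  = atan2(-0.0288, +0.3237) = 354.91°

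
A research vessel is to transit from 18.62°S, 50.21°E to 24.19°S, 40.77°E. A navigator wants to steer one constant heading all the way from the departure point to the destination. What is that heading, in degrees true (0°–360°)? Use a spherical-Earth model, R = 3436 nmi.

Meridional parts: M(φ₁)=-0.3309, M(φ₂)=-0.4353 → ΔM = -0.1045;  Δλ = -0.1648 rad
tan C = Δλ / ΔM = +1.5771 → C = 237.62°

237.6°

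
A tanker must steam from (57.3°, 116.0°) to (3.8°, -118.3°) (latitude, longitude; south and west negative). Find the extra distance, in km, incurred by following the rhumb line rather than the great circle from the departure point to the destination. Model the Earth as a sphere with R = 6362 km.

1051 km

Great circle: cos σ = sin φ₁ sin φ₂ + cos φ₁ cos φ₂ cos Δλ,  σ = 1.8326 rad → d_gc = 11658.8 km
Rhumb line: Δψ = -1.1600, q = Δφ/Δψ = 0.8050, d_rh = R√(Δφ²+q²Δλ²) = 12709.4 km
Excess = 12709.4 − 11658.8 = 1050.6 ≈ 1051 km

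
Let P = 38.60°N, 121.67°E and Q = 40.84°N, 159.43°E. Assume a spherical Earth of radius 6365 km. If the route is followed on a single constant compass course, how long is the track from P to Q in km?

3236 km

Rhumb course C = atan2(Δλ, Δψ) with Δψ = ln[tan(π/4+φ₂/2)/tan(π/4+φ₁/2)] = +0.0508, Δλ = +0.6590 → C = 85.59°
d = R·|Δφ| / |cos C| = 6365·0.03910 / 0.07691 = 3236 km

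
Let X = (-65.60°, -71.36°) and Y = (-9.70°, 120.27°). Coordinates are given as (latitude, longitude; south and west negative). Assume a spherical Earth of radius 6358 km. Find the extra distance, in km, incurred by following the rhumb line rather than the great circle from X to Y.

Great circle: cos σ = sin φ₁ sin φ₂ + cos φ₁ cos φ₂ cos Δλ,  σ = 1.8187 rad → d_gc = 11563.5 km
Rhumb line: Δψ = +1.3614, q = Δφ/Δψ = 0.7166, d_rh = R√(Δφ²+q²Δλ²) = 14756.6 km
Excess = 14756.6 − 11563.5 = 3193.1 ≈ 3193 km

3193 km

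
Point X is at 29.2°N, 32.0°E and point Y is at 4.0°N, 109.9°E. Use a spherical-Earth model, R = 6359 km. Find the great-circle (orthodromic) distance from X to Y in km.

8601 km

cos σ = sin φ₁ sin φ₂ + cos φ₁ cos φ₂ cos Δλ
      = sin(29.20°)sin(4.00°) + cos(29.20°)cos(4.00°)cos(77.90°) = 0.2166
σ = 77.493° → d = Rσ = 6359·1.35250 = 8601 km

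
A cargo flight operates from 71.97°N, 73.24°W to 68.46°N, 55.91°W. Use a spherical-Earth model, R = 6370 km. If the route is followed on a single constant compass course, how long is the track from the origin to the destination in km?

Rhumb course C = atan2(Δλ, Δψ) with Δψ = ln[tan(π/4+φ₂/2)/tan(π/4+φ₁/2)] = -0.1815, Δλ = +0.3025 → C = 120.96°
d = R·|Δφ| / |cos C| = 6370·0.06126 / 0.51444 = 759 km

759 km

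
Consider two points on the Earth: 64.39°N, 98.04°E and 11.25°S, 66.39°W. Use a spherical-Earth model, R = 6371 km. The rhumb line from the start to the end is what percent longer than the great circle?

Great circle: σ = 2.1948 rad → d_gc = Rσ = 13983.2 km
Rhumb: Δφ = -1.3202, Δλ = -2.8698, Δψ = -1.6792, q = Δφ/Δψ = 0.7862 → d_rh = R√(Δφ²+q²Δλ²) = 16654.6 km
Excess = (16654.6 − 13983.2) / 13983.2 = 2671.4 / 13983.2 = 19.10% ≈ 19.1%

19.1%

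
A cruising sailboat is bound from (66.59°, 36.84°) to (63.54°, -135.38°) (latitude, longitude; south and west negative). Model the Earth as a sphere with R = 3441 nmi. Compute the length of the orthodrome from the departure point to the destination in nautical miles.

cos σ = sin φ₁ sin φ₂ + cos φ₁ cos φ₂ cos Δλ
      = sin(66.59°)sin(63.54°) + cos(66.59°)cos(63.54°)cos(-172.22°) = 0.6462
σ = 49.748° → d = Rσ = 3441·0.86826 = 2988 nmi

2988 nmi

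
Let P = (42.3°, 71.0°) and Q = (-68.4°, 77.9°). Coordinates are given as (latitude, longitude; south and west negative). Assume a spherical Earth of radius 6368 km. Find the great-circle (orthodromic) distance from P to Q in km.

12317 km

Haversine: a = sin²(Δφ/2)+cos φ₁ cos φ₂ sin²(Δλ/2) = 0.67772;  σ = 2·atan2(√a,√(1−a))
σ = 110.821° → d = Rσ = 6368·1.93419 = 12317 km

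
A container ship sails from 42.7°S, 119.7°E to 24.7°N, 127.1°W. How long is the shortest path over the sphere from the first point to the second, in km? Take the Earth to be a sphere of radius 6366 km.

Haversine: a = sin²(Δφ/2)+cos φ₁ cos φ₂ sin²(Δλ/2) = 0.77320;  σ = 2·atan2(√a,√(1−a))
σ = 123.121° → d = Rσ = 6366·2.14886 = 13680 km

13680 km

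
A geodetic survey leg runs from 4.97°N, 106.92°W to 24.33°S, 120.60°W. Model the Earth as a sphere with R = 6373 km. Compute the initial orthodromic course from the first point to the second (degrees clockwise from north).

θ = atan2( sin Δλ·cos φ₂ ,  cos φ₁ sin φ₂ − sin φ₁ cos φ₂ cos Δλ )
  = atan2(-0.2155, -0.4871) = 203.86°

203.9°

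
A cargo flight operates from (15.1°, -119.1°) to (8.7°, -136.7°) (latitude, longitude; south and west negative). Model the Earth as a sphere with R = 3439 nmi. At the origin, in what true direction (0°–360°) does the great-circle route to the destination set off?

251.6°

θ = atan2( sin Δλ·cos φ₂ ,  cos φ₁ sin φ₂ − sin φ₁ cos φ₂ cos Δλ )
  = atan2(-0.2989, -0.0994) = 251.60°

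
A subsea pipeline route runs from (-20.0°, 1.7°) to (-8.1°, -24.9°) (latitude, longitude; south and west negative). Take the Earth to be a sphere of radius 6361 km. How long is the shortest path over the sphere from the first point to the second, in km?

3148 km

Haversine: a = sin²(Δφ/2)+cos φ₁ cos φ₂ sin²(Δλ/2) = 0.05998;  σ = 2·atan2(√a,√(1−a))
σ = 28.353° → d = Rσ = 6361·0.49485 = 3148 km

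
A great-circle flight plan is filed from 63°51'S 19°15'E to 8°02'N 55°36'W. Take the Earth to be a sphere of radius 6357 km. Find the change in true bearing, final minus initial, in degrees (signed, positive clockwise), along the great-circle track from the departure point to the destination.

Initial bearing θ₁ = atan2(sin Δλ cos φ₂, cos φ₁ sin φ₂ − sin φ₁ cos φ₂ cos Δλ) = 287.09°
Final bearing θ₂ = (initial bearing from the destination back to the start) + 180° = 334.82°
Δθ = θ₂ − θ₁ = +47.7°

+47.7°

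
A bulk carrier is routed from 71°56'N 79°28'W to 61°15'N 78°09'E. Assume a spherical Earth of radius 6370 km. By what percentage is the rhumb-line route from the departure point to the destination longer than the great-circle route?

36.0%

Great circle: σ = 0.8016 rad → d_gc = Rσ = 5106.1 km
Rhumb: Δφ = -0.1865, Δλ = +2.7509, Δψ = -0.4775, q = Δφ/Δψ = 0.3905 → d_rh = R√(Δφ²+q²Δλ²) = 6944.6 km
Excess = (6944.6 − 5106.1) / 5106.1 = 1838.5 / 5106.1 = 36.01% ≈ 36.0%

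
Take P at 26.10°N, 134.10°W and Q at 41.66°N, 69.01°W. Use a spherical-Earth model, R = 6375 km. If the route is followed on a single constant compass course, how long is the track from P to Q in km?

Δψ = ln[tan(π/4+φ₂/2)/tan(π/4+φ₁/2)] = +0.3290;  Δφ = +0.2716 rad,  Δλ = +1.1360 rad
q = Δφ/Δψ = 0.8253
d = R·√(Δφ² + q²Δλ²) = 6375·0.97614 = 6223 km

6223 km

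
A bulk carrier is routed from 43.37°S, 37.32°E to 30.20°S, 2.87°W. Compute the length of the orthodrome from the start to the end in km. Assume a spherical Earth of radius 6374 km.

Haversine: a = sin²(Δφ/2)+cos φ₁ cos φ₂ sin²(Δλ/2) = 0.08732;  σ = 2·atan2(√a,√(1−a))
σ = 34.374° → d = Rσ = 6374·0.59994 = 3824 km

3824 km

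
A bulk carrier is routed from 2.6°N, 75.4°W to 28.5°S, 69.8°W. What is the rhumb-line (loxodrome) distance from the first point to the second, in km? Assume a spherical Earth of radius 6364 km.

3506 km

Rhumb course C = atan2(Δλ, Δψ) with Δψ = ln[tan(π/4+φ₂/2)/tan(π/4+φ₁/2)] = -0.5647, Δλ = +0.0977 → C = 170.18°
d = R·|Δφ| / |cos C| = 6364·0.54280 / 0.98535 = 3506 km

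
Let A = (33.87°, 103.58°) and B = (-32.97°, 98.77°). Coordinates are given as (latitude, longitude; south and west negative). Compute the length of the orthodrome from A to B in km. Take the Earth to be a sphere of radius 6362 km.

7439 km

cos σ = sin φ₁ sin φ₂ + cos φ₁ cos φ₂ cos Δλ
      = sin(33.87°)sin(-32.97°) + cos(33.87°)cos(-32.97°)cos(-4.81°) = 0.3908
σ = 66.993° → d = Rσ = 6362·1.16924 = 7439 km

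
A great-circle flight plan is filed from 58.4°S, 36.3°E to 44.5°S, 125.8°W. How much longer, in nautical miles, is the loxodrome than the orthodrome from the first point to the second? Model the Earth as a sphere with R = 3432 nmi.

Great circle: cos σ = sin φ₁ sin φ₂ + cos φ₁ cos φ₂ cos Δλ,  σ = 1.3270 rad → d_gc = 4554.4 nmi
Rhumb line: Δψ = +0.3933, q = Δφ/Δψ = 0.6168, d_rh = R√(Δφ²+q²Δλ²) = 6046.5 nmi
Excess = 6046.5 − 4554.4 = 1492.1 ≈ 1492 nmi

1492 nmi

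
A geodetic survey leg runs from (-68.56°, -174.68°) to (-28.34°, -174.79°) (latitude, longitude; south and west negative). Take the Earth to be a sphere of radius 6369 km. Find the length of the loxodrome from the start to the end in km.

Rhumb course C = atan2(Δλ, Δψ) with Δψ = ln[tan(π/4+φ₂/2)/tan(π/4+φ₁/2)] = +1.1482, Δλ = -0.0019 → C = 359.90°
d = R·|Δφ| / |cos C| = 6369·0.70197 / 1.00000 = 4471 km

4471 km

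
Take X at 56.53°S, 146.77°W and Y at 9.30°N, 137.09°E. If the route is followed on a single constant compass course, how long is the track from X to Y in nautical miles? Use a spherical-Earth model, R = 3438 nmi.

5513 nmi

Δψ = ln[tan(π/4+φ₂/2)/tan(π/4+φ₁/2)] = +1.3647;  Δφ = +1.1490 rad,  Δλ = -1.3289 rad
q = Δφ/Δψ = 0.8419
d = R·√(Δφ² + q²Δλ²) = 3438·1.60366 = 5513 nmi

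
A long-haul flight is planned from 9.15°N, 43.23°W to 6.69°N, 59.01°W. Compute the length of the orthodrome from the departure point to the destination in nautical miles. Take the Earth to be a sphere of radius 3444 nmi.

951 nmi

Haversine: a = sin²(Δφ/2)+cos φ₁ cos φ₂ sin²(Δλ/2) = 0.01894;  σ = 2·atan2(√a,√(1−a))
σ = 15.820° → d = Rσ = 3444·0.27611 = 951 nmi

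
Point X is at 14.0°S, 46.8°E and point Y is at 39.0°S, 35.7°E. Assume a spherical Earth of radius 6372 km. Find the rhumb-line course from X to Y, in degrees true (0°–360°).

Δψ = ln[tan(π/4+φ₂/2)/tan(π/4+φ₁/2)] = -0.4935
Δλ = -0.1937 rad (taken the short way round)
course = atan2(Δλ, Δψ) = 201.43°

201.4°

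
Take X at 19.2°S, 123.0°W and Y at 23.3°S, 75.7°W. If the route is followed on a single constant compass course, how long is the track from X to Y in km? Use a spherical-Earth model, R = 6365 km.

4917 km

Rhumb course C = atan2(Δλ, Δψ) with Δψ = ln[tan(π/4+φ₂/2)/tan(π/4+φ₁/2)] = -0.0768, Δλ = +0.8255 → C = 95.31°
d = R·|Δφ| / |cos C| = 6365·0.07156 / 0.09263 = 4917 km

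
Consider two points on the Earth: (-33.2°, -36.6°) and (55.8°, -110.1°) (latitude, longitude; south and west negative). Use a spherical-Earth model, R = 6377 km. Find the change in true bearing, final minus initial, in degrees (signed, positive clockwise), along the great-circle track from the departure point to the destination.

At departure: θ₁ = atan2(sin Δλ cos φ₂, cos φ₁ sin φ₂ − sin φ₁ cos φ₂ cos Δλ) = 325.34°
At arrival: θ₂ = atan2(sin Δλ cos φ₁, −cos φ₂ sin φ₁ + sin φ₂ cos φ₁ cos Δλ) = 302.15°
Δθ = θ₂ − θ₁ = -23.2°

-23.2°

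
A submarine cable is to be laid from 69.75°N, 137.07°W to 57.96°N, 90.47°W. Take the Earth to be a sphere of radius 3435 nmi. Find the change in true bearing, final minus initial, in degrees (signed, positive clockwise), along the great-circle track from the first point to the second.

Initial bearing θ₁ = atan2(sin Δλ cos φ₂, cos φ₁ sin φ₂ − sin φ₁ cos φ₂ cos Δλ) = 97.18°
Final bearing θ₂ = (initial bearing from the destination back to the start) + 180° = 139.66°
Δθ = θ₂ − θ₁ = +42.5°

+42.5°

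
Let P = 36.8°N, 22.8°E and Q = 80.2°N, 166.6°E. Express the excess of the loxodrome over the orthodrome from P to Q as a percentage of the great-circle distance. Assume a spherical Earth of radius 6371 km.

Great circle: σ = 1.0698 rad → d_gc = Rσ = 6815.7 km
Rhumb: Δφ = +0.7575, Δλ = +2.5098, Δψ = +1.7649, q = Δφ/Δψ = 0.4292 → d_rh = R√(Δφ²+q²Δλ²) = 8389.5 km
Excess = (8389.5 − 6815.7) / 6815.7 = 1573.8 / 6815.7 = 23.09% ≈ 23.1%

23.1%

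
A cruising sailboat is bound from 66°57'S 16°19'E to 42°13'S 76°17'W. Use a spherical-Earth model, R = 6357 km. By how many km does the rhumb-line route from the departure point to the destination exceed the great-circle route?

Great circle: cos σ = sin φ₁ sin φ₂ + cos φ₁ cos φ₂ cos Δλ,  σ = 0.9209 rad → d_gc = 5853.9 km
Rhumb line: Δψ = +0.7758, q = Δφ/Δψ = 0.5564, d_rh = R√(Δφ²+q²Δλ²) = 6341.1 km
Excess = 6341.1 − 5853.9 = 487.2 ≈ 487 km

487 km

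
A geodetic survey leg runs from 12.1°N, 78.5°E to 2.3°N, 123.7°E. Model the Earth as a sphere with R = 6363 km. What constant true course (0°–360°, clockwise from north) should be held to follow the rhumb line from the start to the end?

102.3°

Meridional parts: M(φ₁)=+0.2128, M(φ₂)=+0.0402 → ΔM = -0.1726;  Δλ = +0.7889 rad
tan C = Δλ / ΔM = -4.5701 → C = 102.34°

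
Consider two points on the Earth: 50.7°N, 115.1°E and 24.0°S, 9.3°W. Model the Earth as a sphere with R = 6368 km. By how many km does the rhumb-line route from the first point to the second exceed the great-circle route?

429 km

Great circle: cos σ = sin φ₁ sin φ₂ + cos φ₁ cos φ₂ cos Δλ,  σ = 2.2674 rad → d_gc = 14439.1 km
Rhumb line: Δψ = -1.4615, q = Δφ/Δψ = 0.8921, d_rh = R√(Δφ²+q²Δλ²) = 14867.7 km
Excess = 14867.7 − 14439.1 = 428.6 ≈ 429 km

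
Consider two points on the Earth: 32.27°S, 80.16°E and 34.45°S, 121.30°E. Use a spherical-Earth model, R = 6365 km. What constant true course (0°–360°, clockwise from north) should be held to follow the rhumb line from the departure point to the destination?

93.6°

Meridional parts: M(φ₁)=-0.5956, M(φ₂)=-0.6412 → ΔM = -0.0456;  Δλ = +0.7180 rad
tan C = Δλ / ΔM = -15.7604 → C = 93.63°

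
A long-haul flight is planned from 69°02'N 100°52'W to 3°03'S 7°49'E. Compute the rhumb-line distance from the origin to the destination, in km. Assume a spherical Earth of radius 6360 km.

Rhumb course C = atan2(Δλ, Δψ) with Δψ = ln[tan(π/4+φ₂/2)/tan(π/4+φ₁/2)] = -1.7405, Δλ = +1.8969 → C = 132.54°
d = R·|Δφ| / |cos C| = 6360·1.25809 / 0.67607 = 11835 km

11835 km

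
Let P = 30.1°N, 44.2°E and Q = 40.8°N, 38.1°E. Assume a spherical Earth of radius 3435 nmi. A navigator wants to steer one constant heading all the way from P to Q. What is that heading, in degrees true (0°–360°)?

Δψ = ln[tan(π/4+φ₂/2)/tan(π/4+φ₁/2)] = +0.2299
Δλ = -0.1065 rad (taken the short way round)
course = atan2(Δλ, Δψ) = 335.15°

335.2°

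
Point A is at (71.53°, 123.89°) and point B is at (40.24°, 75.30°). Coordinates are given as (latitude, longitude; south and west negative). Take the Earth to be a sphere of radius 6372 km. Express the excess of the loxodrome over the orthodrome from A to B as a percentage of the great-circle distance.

2.1%

Great circle: σ = 0.6878 rad → d_gc = Rσ = 4382.4 km
Rhumb: Δφ = -0.5461, Δλ = -0.8481, Δψ = -1.0481, q = Δφ/Δψ = 0.5210 → d_rh = R√(Δφ²+q²Δλ²) = 4476.2 km
Excess = (4476.2 − 4382.4) / 4382.4 = 93.8 / 4382.4 = 2.14% ≈ 2.1%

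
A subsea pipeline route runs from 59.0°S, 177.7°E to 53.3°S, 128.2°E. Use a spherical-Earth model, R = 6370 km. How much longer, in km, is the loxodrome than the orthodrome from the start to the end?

68 km

Great circle: cos σ = sin φ₁ sin φ₂ + cos φ₁ cos φ₂ cos Δλ,  σ = 0.4797 rad → d_gc = 3055.4 km
Rhumb line: Δψ = +0.1790, q = Δφ/Δψ = 0.5558, d_rh = R√(Δφ²+q²Δλ²) = 3123.5 km
Excess = 3123.5 − 3055.4 = 68.1 ≈ 68 km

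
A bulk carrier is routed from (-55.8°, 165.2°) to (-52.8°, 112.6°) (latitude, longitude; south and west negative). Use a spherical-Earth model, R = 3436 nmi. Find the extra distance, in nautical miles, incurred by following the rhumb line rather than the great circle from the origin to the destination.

Great circle: cos σ = sin φ₁ sin φ₂ + cos φ₁ cos φ₂ cos Δλ,  σ = 0.5252 rad → d_gc = 1804.7 nmi
Rhumb line: Δψ = +0.0898, q = Δφ/Δψ = 0.5832, d_rh = R√(Δφ²+q²Δλ²) = 1848.5 nmi
Excess = 1848.5 − 1804.7 = 43.8 ≈ 44 nmi

44 nmi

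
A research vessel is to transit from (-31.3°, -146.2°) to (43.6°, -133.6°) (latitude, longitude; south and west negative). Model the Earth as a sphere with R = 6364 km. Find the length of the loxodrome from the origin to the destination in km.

Rhumb course C = atan2(Δλ, Δψ) with Δψ = ln[tan(π/4+φ₂/2)/tan(π/4+φ₁/2)] = +1.4229, Δλ = +0.2199 → C = 8.79°
d = R·|Δφ| / |cos C| = 6364·1.30725 / 0.98827 = 8418 km

8418 km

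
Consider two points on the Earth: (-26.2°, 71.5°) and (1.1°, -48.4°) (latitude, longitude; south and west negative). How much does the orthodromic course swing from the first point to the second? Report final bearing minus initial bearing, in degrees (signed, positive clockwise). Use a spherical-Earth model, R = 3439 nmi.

Initial bearing θ₁ = atan2(sin Δλ cos φ₂, cos φ₁ sin φ₂ − sin φ₁ cos φ₂ cos Δλ) = 256.83°
Final bearing θ₂ = (initial bearing from the destination back to the start) + 180° = 299.09°
Δθ = θ₂ − θ₁ = +42.3°

+42.3°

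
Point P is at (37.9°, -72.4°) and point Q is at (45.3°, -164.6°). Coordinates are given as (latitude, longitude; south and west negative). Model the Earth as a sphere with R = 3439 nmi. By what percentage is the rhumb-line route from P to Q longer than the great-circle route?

5.7%

Great circle: σ = 1.1425 rad → d_gc = Rσ = 3929.0 nmi
Rhumb: Δφ = +0.1292, Δλ = -1.6092, Δψ = +0.1730, q = Δφ/Δψ = 0.7465 → d_rh = R√(Δφ²+q²Δλ²) = 4154.7 nmi
Excess = (4154.7 − 3929.0) / 3929.0 = 225.7 / 3929.0 = 5.74% ≈ 5.7%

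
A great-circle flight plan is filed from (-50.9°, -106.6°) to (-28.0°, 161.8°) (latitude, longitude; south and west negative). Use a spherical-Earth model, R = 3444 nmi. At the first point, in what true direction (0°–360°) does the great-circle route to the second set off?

N = sin Δλ·cos φ₂ = -0.8826;  D = cos φ₁ sin φ₂ − sin φ₁ cos φ₂ cos Δλ = -0.3152
initial course = atan2(N, D) = 250.35°

250.3°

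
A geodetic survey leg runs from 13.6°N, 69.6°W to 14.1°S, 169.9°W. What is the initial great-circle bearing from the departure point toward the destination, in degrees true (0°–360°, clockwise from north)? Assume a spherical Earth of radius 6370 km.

258.4°

θ = atan2( sin Δλ·cos φ₂ ,  cos φ₁ sin φ₂ − sin φ₁ cos φ₂ cos Δλ )
  = atan2(-0.9542, -0.1960) = 258.39°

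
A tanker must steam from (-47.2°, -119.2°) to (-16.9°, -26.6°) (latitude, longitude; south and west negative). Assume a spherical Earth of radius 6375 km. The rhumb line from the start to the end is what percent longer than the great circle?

Great circle: σ = 1.3859 rad → d_gc = Rσ = 8835.4 km
Rhumb: Δφ = +0.5288, Δλ = +1.6162, Δψ = +0.6374, q = Δφ/Δψ = 0.8296 → d_rh = R√(Δφ²+q²Δλ²) = 9188.7 km
Excess = (9188.7 − 8835.4) / 8835.4 = 353.3 / 8835.4 = 4.00% ≈ 4.0%

4.0%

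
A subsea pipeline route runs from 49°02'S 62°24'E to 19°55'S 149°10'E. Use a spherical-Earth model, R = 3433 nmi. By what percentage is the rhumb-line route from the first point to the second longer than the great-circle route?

Great circle: σ = 1.2745 rad → d_gc = Rσ = 4375.3 nmi
Rhumb: Δφ = +0.5082, Δλ = +1.5144, Δψ = +0.6299, q = Δφ/Δψ = 0.8068 → d_rh = R√(Δφ²+q²Δλ²) = 4542.8 nmi
Excess = (4542.8 − 4375.3) / 4375.3 = 167.5 / 4375.3 = 3.83% ≈ 3.8%

3.8%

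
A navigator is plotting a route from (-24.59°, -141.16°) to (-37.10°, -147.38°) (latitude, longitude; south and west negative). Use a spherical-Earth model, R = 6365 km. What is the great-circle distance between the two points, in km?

cos σ = sin φ₁ sin φ₂ + cos φ₁ cos φ₂ cos Δλ
      = sin(-24.59°)sin(-37.10°) + cos(-24.59°)cos(-37.10°)cos(-6.22°) = 0.9720
σ = 13.593° → d = Rσ = 6365·0.23725 = 1510 km

1510 km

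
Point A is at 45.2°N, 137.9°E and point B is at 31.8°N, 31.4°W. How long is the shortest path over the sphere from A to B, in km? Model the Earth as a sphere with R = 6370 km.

11383 km

Haversine: a = sin²(Δφ/2)+cos φ₁ cos φ₂ sin²(Δλ/2) = 0.60727;  σ = 2·atan2(√a,√(1−a))
σ = 102.388° → d = Rσ = 6370·1.78702 = 11383 km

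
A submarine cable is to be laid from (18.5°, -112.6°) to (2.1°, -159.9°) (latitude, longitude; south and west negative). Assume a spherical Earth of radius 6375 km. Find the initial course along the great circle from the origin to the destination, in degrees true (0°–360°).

256.2°

N = sin Δλ·cos φ₂ = -0.7344;  D = cos φ₁ sin φ₂ − sin φ₁ cos φ₂ cos Δλ = -0.1803
initial course = atan2(N, D) = 256.21°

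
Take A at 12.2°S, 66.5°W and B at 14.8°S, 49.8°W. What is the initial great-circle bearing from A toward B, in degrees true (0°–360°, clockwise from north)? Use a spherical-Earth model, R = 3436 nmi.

θ = atan2( sin Δλ·cos φ₂ ,  cos φ₁ sin φ₂ − sin φ₁ cos φ₂ cos Δλ )
  = atan2(+0.2778, -0.0540) = 101.00°

101.0°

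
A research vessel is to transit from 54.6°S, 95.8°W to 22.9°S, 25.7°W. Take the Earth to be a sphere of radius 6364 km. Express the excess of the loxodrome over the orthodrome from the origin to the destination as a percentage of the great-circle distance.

2.8%

Great circle: σ = 1.0486 rad → d_gc = Rσ = 6673.0 km
Rhumb: Δφ = +0.5533, Δλ = +1.2235, Δψ = +0.7314, q = Δφ/Δψ = 0.7565 → d_rh = R√(Δφ²+q²Δλ²) = 6862.4 km
Excess = (6862.4 − 6673.0) / 6673.0 = 189.4 / 6673.0 = 2.84% ≈ 2.8%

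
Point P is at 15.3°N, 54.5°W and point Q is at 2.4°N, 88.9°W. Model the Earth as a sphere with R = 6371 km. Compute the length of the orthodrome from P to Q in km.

4033 km

Haversine: a = sin²(Δφ/2)+cos φ₁ cos φ₂ sin²(Δλ/2) = 0.09689;  σ = 2·atan2(√a,√(1−a))
σ = 36.272° → d = Rσ = 6371·0.63306 = 4033 km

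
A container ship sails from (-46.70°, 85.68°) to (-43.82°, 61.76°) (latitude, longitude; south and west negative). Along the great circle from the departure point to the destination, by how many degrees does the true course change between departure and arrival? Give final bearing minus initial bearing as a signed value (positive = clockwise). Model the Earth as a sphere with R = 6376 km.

+17.1°

At departure: θ₁ = atan2(sin Δλ cos φ₂, cos φ₁ sin φ₂ − sin φ₁ cos φ₂ cos Δλ) = 271.01°
At arrival: θ₂ = atan2(sin Δλ cos φ₁, −cos φ₂ sin φ₁ + sin φ₂ cos φ₁ cos Δλ) = 288.13°
Δθ = θ₂ − θ₁ = +17.1°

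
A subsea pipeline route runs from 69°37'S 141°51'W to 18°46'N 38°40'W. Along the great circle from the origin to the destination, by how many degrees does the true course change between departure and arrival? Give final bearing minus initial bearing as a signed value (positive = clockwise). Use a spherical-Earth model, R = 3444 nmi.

Initial bearing θ₁ = atan2(sin Δλ cos φ₂, cos φ₁ sin φ₂ − sin φ₁ cos φ₂ cos Δλ) = 95.60°
Final bearing θ₂ = (initial bearing from the destination back to the start) + 180° = 21.48°
Δθ = θ₂ − θ₁ = -74.1°

-74.1°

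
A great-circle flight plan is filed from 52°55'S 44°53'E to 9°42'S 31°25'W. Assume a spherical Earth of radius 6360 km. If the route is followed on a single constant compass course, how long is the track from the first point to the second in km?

8425 km

Δψ = ln[tan(π/4+φ₂/2)/tan(π/4+φ₁/2)] = +0.9223;  Δφ = +0.7543 rad,  Δλ = -1.3317 rad
q = Δφ/Δψ = 0.8178
d = R·√(Δφ² + q²Δλ²) = 6360·1.32476 = 8425 km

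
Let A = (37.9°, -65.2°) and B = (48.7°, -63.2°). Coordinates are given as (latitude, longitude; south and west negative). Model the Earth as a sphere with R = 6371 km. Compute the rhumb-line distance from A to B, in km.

Rhumb course C = atan2(Δλ, Δψ) with Δψ = ln[tan(π/4+φ₂/2)/tan(π/4+φ₁/2)] = +0.2601, Δλ = +0.0349 → C = 7.64°
d = R·|Δφ| / |cos C| = 6371·0.18850 / 0.99111 = 1212 km

1212 km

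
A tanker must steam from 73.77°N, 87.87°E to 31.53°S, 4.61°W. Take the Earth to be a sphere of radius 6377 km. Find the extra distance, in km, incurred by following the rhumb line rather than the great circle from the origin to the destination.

457 km

Great circle: cos σ = sin φ₁ sin φ₂ + cos φ₁ cos φ₂ cos Δλ,  σ = 2.1088 rad → d_gc = 13447.7 km
Rhumb line: Δψ = -2.5282, q = Δφ/Δψ = 0.7269, d_rh = R√(Δφ²+q²Δλ²) = 13904.7 km
Excess = 13904.7 − 13447.7 = 457.0 ≈ 457 km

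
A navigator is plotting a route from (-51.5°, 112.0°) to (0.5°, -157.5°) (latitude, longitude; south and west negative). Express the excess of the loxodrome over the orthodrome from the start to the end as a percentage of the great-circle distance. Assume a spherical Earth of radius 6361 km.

2.8%

Great circle: σ = 1.5831 rad → d_gc = Rσ = 10069.8 km
Rhumb: Δφ = +0.9076, Δλ = +1.5795, Δψ = +1.0608, q = Δφ/Δψ = 0.8556 → d_rh = R√(Δφ²+q²Δλ²) = 10354.8 km
Excess = (10354.8 − 10069.8) / 10069.8 = 285.0 / 10069.8 = 2.83% ≈ 2.8%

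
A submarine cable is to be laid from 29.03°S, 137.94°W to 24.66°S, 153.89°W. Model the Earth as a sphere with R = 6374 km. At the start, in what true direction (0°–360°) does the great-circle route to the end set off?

283.3°

θ = atan2( sin Δλ·cos φ₂ ,  cos φ₁ sin φ₂ − sin φ₁ cos φ₂ cos Δλ )
  = atan2(-0.2497, +0.0592) = 283.34°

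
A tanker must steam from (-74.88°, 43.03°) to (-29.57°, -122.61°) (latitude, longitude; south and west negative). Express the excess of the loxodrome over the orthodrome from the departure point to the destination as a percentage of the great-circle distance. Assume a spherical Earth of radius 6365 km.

32.4%

Great circle: σ = 1.3113 rad → d_gc = Rσ = 8346.2 km
Rhumb: Δφ = +0.7908, Δλ = -2.8910, Δψ = +1.4789, q = Δφ/Δψ = 0.5347 → d_rh = R√(Δφ²+q²Δλ²) = 11052.4 km
Excess = (11052.4 − 8346.2) / 8346.2 = 2706.2 / 8346.2 = 32.42% ≈ 32.4%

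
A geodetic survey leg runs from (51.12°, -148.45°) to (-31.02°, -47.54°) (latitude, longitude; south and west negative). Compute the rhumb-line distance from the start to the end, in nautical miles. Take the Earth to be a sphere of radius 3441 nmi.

7308 nmi

Δψ = ln[tan(π/4+φ₂/2)/tan(π/4+φ₁/2)] = -1.6114;  Δφ = -1.4336 rad,  Δλ = +1.7612 rad
q = Δφ/Δψ = 0.8897
d = R·√(Δφ² + q²Δλ²) = 3441·2.12375 = 7308 nmi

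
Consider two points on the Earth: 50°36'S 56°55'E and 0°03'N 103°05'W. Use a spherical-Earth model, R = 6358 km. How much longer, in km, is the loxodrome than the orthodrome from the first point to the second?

2215 km

Great circle: cos σ = sin φ₁ sin φ₂ + cos φ₁ cos φ₂ cos Δλ,  σ = 2.2107 rad → d_gc = 14055.7 km
Rhumb line: Δψ = +1.0280, q = Δφ/Δψ = 0.8600, d_rh = R√(Δφ²+q²Δλ²) = 16270.3 km
Excess = 16270.3 − 14055.7 = 2214.6 ≈ 2215 km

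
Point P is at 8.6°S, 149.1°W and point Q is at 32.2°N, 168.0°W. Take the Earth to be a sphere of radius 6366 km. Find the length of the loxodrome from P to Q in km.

4958 km

Δψ = ln[tan(π/4+φ₂/2)/tan(π/4+φ₁/2)] = +0.7448;  Δφ = +0.7121 rad,  Δλ = -0.3299 rad
q = Δφ/Δψ = 0.9561
d = R·√(Δφ² + q²Δλ²) = 6366·0.77881 = 4958 km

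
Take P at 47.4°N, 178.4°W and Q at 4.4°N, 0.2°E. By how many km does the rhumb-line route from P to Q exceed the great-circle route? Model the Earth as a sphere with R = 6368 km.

3626 km

Great circle: cos σ = sin φ₁ sin φ₂ + cos φ₁ cos φ₂ cos Δλ,  σ = 2.2373 rad → d_gc = 14246.8 km
Rhumb line: Δψ = -0.8650, q = Δφ/Δψ = 0.8676, d_rh = R√(Δφ²+q²Δλ²) = 17872.4 km
Excess = 17872.4 − 14246.8 = 3625.6 ≈ 3626 km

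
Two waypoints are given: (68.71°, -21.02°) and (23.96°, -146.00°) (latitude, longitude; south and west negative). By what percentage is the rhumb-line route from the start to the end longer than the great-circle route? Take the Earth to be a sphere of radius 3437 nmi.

14.4%

Great circle: σ = 1.3815 rad → d_gc = Rσ = 4748.2 nmi
Rhumb: Δφ = -0.7810, Δλ = -2.1813, Δψ = -1.2406, q = Δφ/Δψ = 0.6296 → d_rh = R√(Δφ²+q²Δλ²) = 5429.9 nmi
Excess = (5429.9 − 4748.2) / 4748.2 = 681.7 / 4748.2 = 14.36% ≈ 14.4%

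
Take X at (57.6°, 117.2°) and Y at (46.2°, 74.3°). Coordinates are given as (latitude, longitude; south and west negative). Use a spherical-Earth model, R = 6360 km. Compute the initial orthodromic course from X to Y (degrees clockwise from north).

θ = atan2( sin Δλ·cos φ₂ ,  cos φ₁ sin φ₂ − sin φ₁ cos φ₂ cos Δλ )
  = atan2(-0.4712, -0.0414) = 264.98°

265.0°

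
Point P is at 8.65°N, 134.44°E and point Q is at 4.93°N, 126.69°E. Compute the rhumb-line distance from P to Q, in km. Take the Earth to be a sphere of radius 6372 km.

Rhumb course C = atan2(Δλ, Δψ) with Δψ = ln[tan(π/4+φ₂/2)/tan(π/4+φ₁/2)] = -0.0654, Δλ = -0.1353 → C = 244.20°
d = R·|Δφ| / |cos C| = 6372·0.06493 / 0.43527 = 950 km

950 km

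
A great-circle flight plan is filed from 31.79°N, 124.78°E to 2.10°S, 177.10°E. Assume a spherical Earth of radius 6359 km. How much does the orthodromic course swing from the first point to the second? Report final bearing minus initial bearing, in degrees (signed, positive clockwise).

Initial bearing θ₁ = atan2(sin Δλ cos φ₂, cos φ₁ sin φ₂ − sin φ₁ cos φ₂ cos Δλ) = 114.05°
Final bearing θ₂ = (initial bearing from the destination back to the start) + 180° = 129.04°
Δθ = θ₂ − θ₁ = +15.0°

+15.0°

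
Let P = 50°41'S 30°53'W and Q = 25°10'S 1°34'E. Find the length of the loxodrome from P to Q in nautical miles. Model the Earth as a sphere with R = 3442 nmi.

Δψ = ln[tan(π/4+φ₂/2)/tan(π/4+φ₁/2)] = +0.5753;  Δφ = +0.4453 rad,  Δλ = +0.5664 rad
q = Δφ/Δψ = 0.7741
d = R·√(Δφ² + q²Δλ²) = 3442·0.62495 = 2151 nmi

2151 nmi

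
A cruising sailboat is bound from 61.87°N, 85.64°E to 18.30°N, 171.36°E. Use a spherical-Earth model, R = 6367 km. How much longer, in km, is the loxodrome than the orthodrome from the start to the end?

Great circle: cos σ = sin φ₁ sin φ₂ + cos φ₁ cos φ₂ cos Δλ,  σ = 1.2553 rad → d_gc = 7992.3 km
Rhumb line: Δψ = -1.0592, q = Δφ/Δψ = 0.7179, d_rh = R√(Δφ²+q²Δλ²) = 8379.3 km
Excess = 8379.3 − 7992.3 = 387.0 ≈ 387 km

387 km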